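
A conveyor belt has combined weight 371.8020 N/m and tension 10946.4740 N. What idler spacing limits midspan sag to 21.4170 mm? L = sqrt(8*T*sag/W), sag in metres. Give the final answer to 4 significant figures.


sag = 21.4170/1000 = 0.021417 m
L = sqrt(8 * 10946.4740 * 0.021417 / 371.8020)
L = 2.246 m


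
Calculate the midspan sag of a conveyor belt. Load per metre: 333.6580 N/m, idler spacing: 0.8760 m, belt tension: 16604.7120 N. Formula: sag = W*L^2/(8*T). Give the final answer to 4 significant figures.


sag = 333.6580 * 0.8760^2 / (8 * 16604.7120)
sag = 0.001927 m


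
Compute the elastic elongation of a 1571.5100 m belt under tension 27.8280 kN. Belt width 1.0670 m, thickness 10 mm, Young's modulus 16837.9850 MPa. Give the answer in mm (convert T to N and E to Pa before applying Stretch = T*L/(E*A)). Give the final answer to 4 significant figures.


A = 1.0670 * 0.01 = 0.01067 m^2
Stretch = 27.8280*1000 * 1571.5100 / (16837.9850e6 * 0.01067) * 1000
Stretch = 243.4 mm


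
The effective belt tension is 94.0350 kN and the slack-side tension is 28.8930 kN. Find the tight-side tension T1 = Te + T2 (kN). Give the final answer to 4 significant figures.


T1 = Te + T2 = 94.0350 + 28.8930
T1 = 122.9 kN


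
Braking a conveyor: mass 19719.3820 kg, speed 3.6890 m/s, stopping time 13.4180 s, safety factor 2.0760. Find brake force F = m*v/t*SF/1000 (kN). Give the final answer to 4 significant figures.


F = 19719.3820 * 3.6890 / 13.4180 * 2.0760 / 1000
F = 11.25 kN


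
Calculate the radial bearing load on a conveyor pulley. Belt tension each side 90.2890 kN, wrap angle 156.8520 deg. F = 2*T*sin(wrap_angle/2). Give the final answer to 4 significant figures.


F = 2 * 90.2890 * sin(156.8520/2 deg)
F = 176.9 kN


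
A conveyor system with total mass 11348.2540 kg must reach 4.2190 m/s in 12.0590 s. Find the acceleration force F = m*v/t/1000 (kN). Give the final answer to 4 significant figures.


F = 11348.2540 * 4.2190 / 12.0590 / 1000
F = 3.970 kN


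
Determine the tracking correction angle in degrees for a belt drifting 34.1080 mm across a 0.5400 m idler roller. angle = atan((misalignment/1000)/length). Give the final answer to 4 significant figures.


misalign_m = 34.1080 / 1000 = 0.034108 m
angle = atan(0.034108 / 0.5400)
angle = 3.614 deg


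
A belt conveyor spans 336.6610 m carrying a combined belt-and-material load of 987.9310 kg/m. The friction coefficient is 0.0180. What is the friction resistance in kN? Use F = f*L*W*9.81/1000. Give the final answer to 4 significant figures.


F = 0.0180 * 336.6610 * 987.9310 * 9.81 / 1000
F = 58.73 kN


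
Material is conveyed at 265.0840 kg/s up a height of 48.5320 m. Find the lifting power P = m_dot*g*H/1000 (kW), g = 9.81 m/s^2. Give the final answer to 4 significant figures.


P = 265.0840 * 9.81 * 48.5320 / 1000
P = 126.2 kW


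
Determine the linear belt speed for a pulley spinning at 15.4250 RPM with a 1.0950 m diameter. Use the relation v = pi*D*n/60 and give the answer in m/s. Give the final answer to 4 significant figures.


v = pi * 1.0950 * 15.4250 / 60
v = 0.8844 m/s


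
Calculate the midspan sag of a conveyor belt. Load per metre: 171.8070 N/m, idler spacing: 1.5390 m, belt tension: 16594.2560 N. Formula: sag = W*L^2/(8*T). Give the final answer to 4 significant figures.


sag = 171.8070 * 1.5390^2 / (8 * 16594.2560)
sag = 0.003065 m


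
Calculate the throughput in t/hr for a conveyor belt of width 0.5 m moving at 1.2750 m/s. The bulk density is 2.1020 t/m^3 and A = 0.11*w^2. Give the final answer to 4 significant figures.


A = 0.11 * 0.5^2 = 0.0275 m^2
C = 0.0275 * 1.2750 * 2.1020 * 3600
C = 265.3 t/hr


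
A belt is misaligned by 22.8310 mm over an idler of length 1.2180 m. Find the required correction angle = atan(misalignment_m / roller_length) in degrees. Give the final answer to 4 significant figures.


misalign_m = 22.8310 / 1000 = 0.022831 m
angle = atan(0.022831 / 1.2180)
angle = 1.074 deg


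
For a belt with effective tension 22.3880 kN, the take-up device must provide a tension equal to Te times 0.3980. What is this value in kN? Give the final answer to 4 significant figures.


T_tu = 22.3880 * 0.3980
T_tu = 8.910 kN


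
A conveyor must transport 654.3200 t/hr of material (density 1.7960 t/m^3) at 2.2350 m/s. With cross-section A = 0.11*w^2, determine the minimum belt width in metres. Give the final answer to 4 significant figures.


A_req = 654.3200 / (2.2350 * 1.7960 * 3600) = 0.0452797 m^2
w = sqrt(0.0452797 / 0.11)
w = 0.6416 m


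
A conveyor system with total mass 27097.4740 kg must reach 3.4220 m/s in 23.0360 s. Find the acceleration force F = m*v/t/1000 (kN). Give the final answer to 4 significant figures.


F = 27097.4740 * 3.4220 / 23.0360 / 1000
F = 4.025 kN


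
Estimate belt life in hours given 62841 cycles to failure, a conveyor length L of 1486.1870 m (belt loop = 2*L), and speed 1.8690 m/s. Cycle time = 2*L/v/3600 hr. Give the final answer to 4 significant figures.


cycle_time = 2 * 1486.1870 / 1.8690 / 3600 = 0.441765 hr
life = 62841 * 0.441765 = 27760 hours


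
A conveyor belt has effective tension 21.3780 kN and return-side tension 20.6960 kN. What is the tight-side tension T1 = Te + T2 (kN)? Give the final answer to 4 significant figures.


T1 = Te + T2 = 21.3780 + 20.6960
T1 = 42.07 kN


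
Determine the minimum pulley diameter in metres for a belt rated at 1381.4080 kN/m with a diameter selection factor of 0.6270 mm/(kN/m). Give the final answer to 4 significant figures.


D = 1381.4080 * 0.6270 / 1000
D = 0.8661 m


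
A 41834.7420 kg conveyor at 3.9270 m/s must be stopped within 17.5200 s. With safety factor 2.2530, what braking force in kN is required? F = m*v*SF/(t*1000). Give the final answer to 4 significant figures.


F = 41834.7420 * 3.9270 / 17.5200 * 2.2530 / 1000
F = 21.13 kN


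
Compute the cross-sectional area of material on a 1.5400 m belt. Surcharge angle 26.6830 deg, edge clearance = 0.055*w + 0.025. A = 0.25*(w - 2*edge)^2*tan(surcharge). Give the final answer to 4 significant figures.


edge = 0.055*1.5400 + 0.025 = 0.1097 m
ew = 1.5400 - 2*0.1097 = 1.3206 m
A = 0.25 * 1.3206^2 * tan(26.6830 deg)
A = 0.2191 m^2


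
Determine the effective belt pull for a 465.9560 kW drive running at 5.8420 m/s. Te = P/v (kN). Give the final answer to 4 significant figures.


Te = P / v = 465.9560 / 5.8420
Te = 79.76 kN


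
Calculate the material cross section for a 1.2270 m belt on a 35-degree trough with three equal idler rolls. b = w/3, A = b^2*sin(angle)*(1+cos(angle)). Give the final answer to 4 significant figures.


b = 1.2270/3 = 0.409 m
A = 0.409^2 * sin(35 deg) * (1 + cos(35 deg))
A = 0.1745 m^2


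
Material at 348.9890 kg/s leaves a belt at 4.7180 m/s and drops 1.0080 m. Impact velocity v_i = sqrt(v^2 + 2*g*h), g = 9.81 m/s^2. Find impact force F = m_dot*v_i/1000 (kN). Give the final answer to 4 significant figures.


v_i = sqrt(4.7180^2 + 2*9.81*1.0080) = 6.48355 m/s
F = 348.9890 * 6.48355 / 1000
F = 2.263 kN


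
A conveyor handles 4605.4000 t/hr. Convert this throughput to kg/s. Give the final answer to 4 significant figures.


m_dot = 4605.4000 * 1000 / 3600
m_dot = 1279 kg/s


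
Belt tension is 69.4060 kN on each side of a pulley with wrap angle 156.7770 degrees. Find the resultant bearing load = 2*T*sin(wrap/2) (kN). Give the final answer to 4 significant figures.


F = 2 * 69.4060 * sin(156.7770/2 deg)
F = 136.0 kN


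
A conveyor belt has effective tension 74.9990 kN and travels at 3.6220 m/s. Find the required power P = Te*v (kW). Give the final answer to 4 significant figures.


P = Te * v = 74.9990 * 3.6220
P = 271.6 kW


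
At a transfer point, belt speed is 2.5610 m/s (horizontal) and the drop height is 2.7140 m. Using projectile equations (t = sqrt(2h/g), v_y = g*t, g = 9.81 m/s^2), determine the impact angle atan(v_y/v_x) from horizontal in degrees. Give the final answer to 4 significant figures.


t = sqrt(2*2.7140/9.81) = 0.74385 s
v_y = 9.81 * 0.74385 = 7.29717 m/s
angle = atan(7.29717 / 2.5610) = 70.66 deg


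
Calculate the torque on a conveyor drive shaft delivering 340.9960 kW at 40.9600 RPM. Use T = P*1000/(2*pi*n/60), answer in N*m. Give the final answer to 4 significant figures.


omega = 2*pi*40.9600/60 = 4.28932 rad/s
T = 340.9960*1000 / 4.28932
T = 79500 N*m


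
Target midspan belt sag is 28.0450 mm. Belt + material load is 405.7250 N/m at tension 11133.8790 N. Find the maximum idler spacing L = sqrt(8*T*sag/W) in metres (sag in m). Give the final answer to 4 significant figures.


sag = 28.0450/1000 = 0.028045 m
L = sqrt(8 * 11133.8790 * 0.028045 / 405.7250)
L = 2.481 m


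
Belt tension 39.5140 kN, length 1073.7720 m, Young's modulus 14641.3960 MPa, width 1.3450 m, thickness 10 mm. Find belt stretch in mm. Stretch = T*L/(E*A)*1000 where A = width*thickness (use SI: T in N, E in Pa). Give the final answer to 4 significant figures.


A = 1.3450 * 0.01 = 0.01345 m^2
Stretch = 39.5140*1000 * 1073.7720 / (14641.3960e6 * 0.01345) * 1000
Stretch = 215.5 mm


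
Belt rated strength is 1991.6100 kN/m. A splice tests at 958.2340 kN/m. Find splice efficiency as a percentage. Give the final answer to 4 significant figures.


Eff = 958.2340 / 1991.6100 * 100
Eff = 48.11 %


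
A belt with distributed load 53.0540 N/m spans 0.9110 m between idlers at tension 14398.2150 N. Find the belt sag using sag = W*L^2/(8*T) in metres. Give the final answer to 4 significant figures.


sag = 53.0540 * 0.9110^2 / (8 * 14398.2150)
sag = 0.0003823 m


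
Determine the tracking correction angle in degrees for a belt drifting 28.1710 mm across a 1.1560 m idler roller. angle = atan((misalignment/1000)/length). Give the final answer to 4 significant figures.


misalign_m = 28.1710 / 1000 = 0.028171 m
angle = atan(0.028171 / 1.1560)
angle = 1.396 deg


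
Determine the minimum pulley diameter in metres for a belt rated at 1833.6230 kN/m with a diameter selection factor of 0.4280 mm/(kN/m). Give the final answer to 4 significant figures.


D = 1833.6230 * 0.4280 / 1000
D = 0.7848 m


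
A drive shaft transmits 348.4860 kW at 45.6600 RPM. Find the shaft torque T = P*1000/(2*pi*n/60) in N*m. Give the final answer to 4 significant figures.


omega = 2*pi*45.6600/60 = 4.7815 rad/s
T = 348.4860*1000 / 4.7815
T = 72880 N*m


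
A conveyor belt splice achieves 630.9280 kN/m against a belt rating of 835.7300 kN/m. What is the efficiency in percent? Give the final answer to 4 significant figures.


Eff = 630.9280 / 835.7300 * 100
Eff = 75.49 %


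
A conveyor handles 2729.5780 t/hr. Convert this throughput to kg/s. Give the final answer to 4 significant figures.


m_dot = 2729.5780 * 1000 / 3600
m_dot = 758.2 kg/s


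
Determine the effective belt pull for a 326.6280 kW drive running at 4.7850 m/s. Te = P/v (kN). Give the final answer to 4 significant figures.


Te = P / v = 326.6280 / 4.7850
Te = 68.26 kN


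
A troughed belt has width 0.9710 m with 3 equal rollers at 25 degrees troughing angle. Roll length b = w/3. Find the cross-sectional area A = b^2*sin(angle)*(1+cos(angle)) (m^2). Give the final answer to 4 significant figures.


b = 0.9710/3 = 0.323667 m
A = 0.323667^2 * sin(25 deg) * (1 + cos(25 deg))
A = 0.08440 m^2


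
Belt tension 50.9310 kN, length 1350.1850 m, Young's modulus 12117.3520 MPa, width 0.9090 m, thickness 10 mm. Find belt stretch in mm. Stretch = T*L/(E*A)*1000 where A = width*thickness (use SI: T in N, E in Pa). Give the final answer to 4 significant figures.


A = 0.9090 * 0.01 = 0.00909 m^2
Stretch = 50.9310*1000 * 1350.1850 / (12117.3520e6 * 0.00909) * 1000
Stretch = 624.3 mm


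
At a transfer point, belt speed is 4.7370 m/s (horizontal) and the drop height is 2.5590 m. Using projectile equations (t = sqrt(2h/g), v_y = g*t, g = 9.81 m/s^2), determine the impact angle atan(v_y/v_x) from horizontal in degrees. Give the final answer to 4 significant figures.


t = sqrt(2*2.5590/9.81) = 0.722297 s
v_y = 9.81 * 0.722297 = 7.08573 m/s
angle = atan(7.08573 / 4.7370) = 56.24 deg


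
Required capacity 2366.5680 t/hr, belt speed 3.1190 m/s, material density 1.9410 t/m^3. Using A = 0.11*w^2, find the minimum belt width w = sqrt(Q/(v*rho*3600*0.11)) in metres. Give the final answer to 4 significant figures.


A_req = 2366.5680 / (3.1190 * 1.9410 * 3600) = 0.108586 m^2
w = sqrt(0.108586 / 0.11)
w = 0.9936 m


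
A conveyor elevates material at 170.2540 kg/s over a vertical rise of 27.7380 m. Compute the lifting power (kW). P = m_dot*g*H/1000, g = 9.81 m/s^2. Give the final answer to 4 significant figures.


P = 170.2540 * 9.81 * 27.7380 / 1000
P = 46.33 kW


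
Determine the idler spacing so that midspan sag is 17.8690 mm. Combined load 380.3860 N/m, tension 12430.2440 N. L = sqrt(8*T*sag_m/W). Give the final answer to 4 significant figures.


sag = 17.8690/1000 = 0.017869 m
L = sqrt(8 * 12430.2440 * 0.017869 / 380.3860)
L = 2.161 m


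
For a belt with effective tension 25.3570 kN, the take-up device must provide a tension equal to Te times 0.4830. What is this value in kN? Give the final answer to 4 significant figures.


T_tu = 25.3570 * 0.4830
T_tu = 12.25 kN


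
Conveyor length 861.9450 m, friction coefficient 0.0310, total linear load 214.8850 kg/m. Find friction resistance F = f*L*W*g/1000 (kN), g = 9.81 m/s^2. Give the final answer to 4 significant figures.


F = 0.0310 * 861.9450 * 214.8850 * 9.81 / 1000
F = 56.33 kN


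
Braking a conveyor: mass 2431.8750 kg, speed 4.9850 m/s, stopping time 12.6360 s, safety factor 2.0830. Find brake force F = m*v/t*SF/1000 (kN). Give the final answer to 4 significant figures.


F = 2431.8750 * 4.9850 / 12.6360 * 2.0830 / 1000
F = 1.998 kN


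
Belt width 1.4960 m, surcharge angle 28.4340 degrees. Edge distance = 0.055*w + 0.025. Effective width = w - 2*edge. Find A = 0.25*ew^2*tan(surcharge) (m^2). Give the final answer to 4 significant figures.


edge = 0.055*1.4960 + 0.025 = 0.10728 m
ew = 1.4960 - 2*0.10728 = 1.28144 m
A = 0.25 * 1.28144^2 * tan(28.4340 deg)
A = 0.2223 m^2


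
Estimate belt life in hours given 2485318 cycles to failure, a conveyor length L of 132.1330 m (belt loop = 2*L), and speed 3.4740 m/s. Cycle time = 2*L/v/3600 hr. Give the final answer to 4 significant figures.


cycle_time = 2 * 132.1330 / 3.4740 / 3600 = 0.0211305 hr
life = 2485318 * 0.0211305 = 52520 hours


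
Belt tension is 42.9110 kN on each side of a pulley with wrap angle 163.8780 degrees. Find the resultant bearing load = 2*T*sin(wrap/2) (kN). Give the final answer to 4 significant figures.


F = 2 * 42.9110 * sin(163.8780/2 deg)
F = 84.97 kN


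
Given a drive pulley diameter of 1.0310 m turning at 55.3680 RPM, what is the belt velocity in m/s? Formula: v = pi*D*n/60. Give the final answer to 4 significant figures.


v = pi * 1.0310 * 55.3680 / 60
v = 2.989 m/s


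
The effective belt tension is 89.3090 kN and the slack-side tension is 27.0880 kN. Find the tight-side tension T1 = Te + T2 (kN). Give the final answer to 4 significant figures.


T1 = Te + T2 = 89.3090 + 27.0880
T1 = 116.4 kN


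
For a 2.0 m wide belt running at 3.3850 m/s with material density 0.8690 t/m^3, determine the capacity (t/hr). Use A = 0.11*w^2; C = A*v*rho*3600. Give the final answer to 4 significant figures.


A = 0.11 * 2.0^2 = 0.44 m^2
C = 0.44 * 3.3850 * 0.8690 * 3600
C = 4659 t/hr


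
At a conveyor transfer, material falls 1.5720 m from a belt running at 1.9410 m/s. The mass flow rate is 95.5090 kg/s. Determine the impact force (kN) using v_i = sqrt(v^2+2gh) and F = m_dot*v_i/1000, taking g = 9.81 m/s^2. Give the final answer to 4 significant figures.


v_i = sqrt(1.9410^2 + 2*9.81*1.5720) = 5.88304 m/s
F = 95.5090 * 5.88304 / 1000
F = 0.5619 kN


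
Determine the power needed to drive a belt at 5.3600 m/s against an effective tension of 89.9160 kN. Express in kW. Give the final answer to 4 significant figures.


P = Te * v = 89.9160 * 5.3600
P = 481.9 kW


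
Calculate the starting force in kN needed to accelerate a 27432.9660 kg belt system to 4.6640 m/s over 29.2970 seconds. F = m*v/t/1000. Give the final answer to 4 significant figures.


F = 27432.9660 * 4.6640 / 29.2970 / 1000
F = 4.367 kN


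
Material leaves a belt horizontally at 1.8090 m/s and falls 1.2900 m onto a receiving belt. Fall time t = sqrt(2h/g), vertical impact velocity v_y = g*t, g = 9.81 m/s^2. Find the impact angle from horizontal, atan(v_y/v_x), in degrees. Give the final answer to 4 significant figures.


t = sqrt(2*1.2900/9.81) = 0.512832 s
v_y = 9.81 * 0.512832 = 5.03088 m/s
angle = atan(5.03088 / 1.8090) = 70.22 deg


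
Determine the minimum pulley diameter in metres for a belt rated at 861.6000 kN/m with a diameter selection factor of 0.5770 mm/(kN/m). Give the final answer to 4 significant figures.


D = 861.6000 * 0.5770 / 1000
D = 0.4971 m


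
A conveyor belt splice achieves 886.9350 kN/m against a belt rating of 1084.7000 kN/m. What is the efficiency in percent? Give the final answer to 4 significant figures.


Eff = 886.9350 / 1084.7000 * 100
Eff = 81.77 %


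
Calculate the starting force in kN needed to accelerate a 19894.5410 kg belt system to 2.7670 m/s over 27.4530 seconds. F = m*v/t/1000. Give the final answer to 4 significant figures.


F = 19894.5410 * 2.7670 / 27.4530 / 1000
F = 2.005 kN


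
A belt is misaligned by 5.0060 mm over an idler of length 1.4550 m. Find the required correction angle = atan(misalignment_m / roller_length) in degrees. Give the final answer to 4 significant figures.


misalign_m = 5.0060 / 1000 = 0.005006 m
angle = atan(0.005006 / 1.4550)
angle = 0.1971 deg


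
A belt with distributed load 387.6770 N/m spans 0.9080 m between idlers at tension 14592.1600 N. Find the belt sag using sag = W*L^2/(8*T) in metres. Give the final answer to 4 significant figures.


sag = 387.6770 * 0.9080^2 / (8 * 14592.1600)
sag = 0.002738 m


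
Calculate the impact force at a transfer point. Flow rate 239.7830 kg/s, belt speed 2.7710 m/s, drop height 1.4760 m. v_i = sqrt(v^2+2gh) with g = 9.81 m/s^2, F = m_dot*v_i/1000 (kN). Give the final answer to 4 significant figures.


v_i = sqrt(2.7710^2 + 2*9.81*1.4760) = 6.0529 m/s
F = 239.7830 * 6.0529 / 1000
F = 1.451 kN


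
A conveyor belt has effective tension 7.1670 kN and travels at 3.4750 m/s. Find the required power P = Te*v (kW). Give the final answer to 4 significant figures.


P = Te * v = 7.1670 * 3.4750
P = 24.91 kW


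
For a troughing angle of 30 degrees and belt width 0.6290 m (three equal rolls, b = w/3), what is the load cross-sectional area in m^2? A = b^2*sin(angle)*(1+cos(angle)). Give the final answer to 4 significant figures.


b = 0.6290/3 = 0.209667 m
A = 0.209667^2 * sin(30 deg) * (1 + cos(30 deg))
A = 0.04102 m^2


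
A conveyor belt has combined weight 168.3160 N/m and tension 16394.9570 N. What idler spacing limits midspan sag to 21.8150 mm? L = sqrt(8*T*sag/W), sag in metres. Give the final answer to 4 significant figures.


sag = 21.8150/1000 = 0.021815 m
L = sqrt(8 * 16394.9570 * 0.021815 / 168.3160)
L = 4.123 m


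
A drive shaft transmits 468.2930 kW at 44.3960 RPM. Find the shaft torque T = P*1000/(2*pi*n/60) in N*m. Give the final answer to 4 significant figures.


omega = 2*pi*44.3960/60 = 4.64914 rad/s
T = 468.2930*1000 / 4.64914
T = 100700 N*m


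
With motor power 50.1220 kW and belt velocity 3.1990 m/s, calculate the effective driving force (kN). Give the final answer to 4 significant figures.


Te = P / v = 50.1220 / 3.1990
Te = 15.67 kN


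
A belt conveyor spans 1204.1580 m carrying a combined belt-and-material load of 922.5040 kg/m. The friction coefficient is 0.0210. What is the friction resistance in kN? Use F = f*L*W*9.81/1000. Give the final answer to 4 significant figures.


F = 0.0210 * 1204.1580 * 922.5040 * 9.81 / 1000
F = 228.8 kN


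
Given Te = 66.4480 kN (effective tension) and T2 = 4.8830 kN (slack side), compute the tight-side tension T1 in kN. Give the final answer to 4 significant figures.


T1 = Te + T2 = 66.4480 + 4.8830
T1 = 71.33 kN


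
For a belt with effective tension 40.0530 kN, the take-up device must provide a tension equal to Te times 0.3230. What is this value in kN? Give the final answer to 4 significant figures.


T_tu = 40.0530 * 0.3230
T_tu = 12.94 kN


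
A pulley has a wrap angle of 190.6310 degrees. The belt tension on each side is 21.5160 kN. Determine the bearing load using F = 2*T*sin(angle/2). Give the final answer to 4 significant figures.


F = 2 * 21.5160 * sin(190.6310/2 deg)
F = 42.85 kN


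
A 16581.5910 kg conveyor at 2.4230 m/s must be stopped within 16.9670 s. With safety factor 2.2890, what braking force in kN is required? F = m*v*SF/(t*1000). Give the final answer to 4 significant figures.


F = 16581.5910 * 2.4230 / 16.9670 * 2.2890 / 1000
F = 5.420 kN


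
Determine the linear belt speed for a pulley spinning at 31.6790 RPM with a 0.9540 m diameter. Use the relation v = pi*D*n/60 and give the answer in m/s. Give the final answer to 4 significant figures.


v = pi * 0.9540 * 31.6790 / 60
v = 1.582 m/s


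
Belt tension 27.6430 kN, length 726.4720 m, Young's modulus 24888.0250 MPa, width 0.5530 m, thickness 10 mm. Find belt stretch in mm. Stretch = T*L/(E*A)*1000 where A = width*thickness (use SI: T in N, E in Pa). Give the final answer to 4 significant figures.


A = 0.5530 * 0.01 = 0.00553 m^2
Stretch = 27.6430*1000 * 726.4720 / (24888.0250e6 * 0.00553) * 1000
Stretch = 145.9 mm


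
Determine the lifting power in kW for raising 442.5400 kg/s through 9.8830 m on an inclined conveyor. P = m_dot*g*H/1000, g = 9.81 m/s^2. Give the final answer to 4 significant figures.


P = 442.5400 * 9.81 * 9.8830 / 1000
P = 42.91 kW


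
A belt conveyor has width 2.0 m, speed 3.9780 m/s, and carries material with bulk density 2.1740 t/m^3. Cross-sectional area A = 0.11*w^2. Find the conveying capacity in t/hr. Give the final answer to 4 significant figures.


A = 0.11 * 2.0^2 = 0.44 m^2
C = 0.44 * 3.9780 * 2.1740 * 3600
C = 13700 t/hr


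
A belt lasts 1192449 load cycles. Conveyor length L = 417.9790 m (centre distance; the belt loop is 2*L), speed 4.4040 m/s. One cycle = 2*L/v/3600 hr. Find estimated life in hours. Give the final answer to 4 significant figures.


cycle_time = 2 * 417.9790 / 4.4040 / 3600 = 0.0527272 hr
life = 1192449 * 0.0527272 = 62870 hours


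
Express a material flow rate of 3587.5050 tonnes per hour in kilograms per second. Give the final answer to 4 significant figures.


m_dot = 3587.5050 * 1000 / 3600
m_dot = 996.5 kg/s


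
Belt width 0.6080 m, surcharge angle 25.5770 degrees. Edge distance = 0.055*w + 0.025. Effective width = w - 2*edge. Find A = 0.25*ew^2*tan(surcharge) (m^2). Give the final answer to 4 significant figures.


edge = 0.055*0.6080 + 0.025 = 0.05844 m
ew = 0.6080 - 2*0.05844 = 0.49112 m
A = 0.25 * 0.49112^2 * tan(25.5770 deg)
A = 0.02886 m^2


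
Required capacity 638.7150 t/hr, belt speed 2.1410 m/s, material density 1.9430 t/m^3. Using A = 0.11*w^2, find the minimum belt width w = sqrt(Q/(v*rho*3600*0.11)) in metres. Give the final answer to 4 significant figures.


A_req = 638.7150 / (2.1410 * 1.9430 * 3600) = 0.0426496 m^2
w = sqrt(0.0426496 / 0.11)
w = 0.6227 m


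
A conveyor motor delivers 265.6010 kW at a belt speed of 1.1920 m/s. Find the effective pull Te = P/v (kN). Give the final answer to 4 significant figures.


Te = P / v = 265.6010 / 1.1920
Te = 222.8 kN


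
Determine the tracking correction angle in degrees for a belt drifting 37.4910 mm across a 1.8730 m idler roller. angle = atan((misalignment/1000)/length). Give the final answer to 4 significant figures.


misalign_m = 37.4910 / 1000 = 0.037491 m
angle = atan(0.037491 / 1.8730)
angle = 1.147 deg


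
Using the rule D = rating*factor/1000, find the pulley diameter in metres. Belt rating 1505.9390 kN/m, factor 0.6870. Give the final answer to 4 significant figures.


D = 1505.9390 * 0.6870 / 1000
D = 1.035 m


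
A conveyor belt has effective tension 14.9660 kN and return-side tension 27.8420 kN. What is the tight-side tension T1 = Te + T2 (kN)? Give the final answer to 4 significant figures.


T1 = Te + T2 = 14.9660 + 27.8420
T1 = 42.81 kN


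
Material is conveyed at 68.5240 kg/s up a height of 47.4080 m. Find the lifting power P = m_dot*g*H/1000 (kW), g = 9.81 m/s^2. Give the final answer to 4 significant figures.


P = 68.5240 * 9.81 * 47.4080 / 1000
P = 31.87 kW


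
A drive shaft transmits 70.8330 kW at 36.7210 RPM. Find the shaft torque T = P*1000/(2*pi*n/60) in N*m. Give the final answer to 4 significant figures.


omega = 2*pi*36.7210/60 = 3.84541 rad/s
T = 70.8330*1000 / 3.84541
T = 18420 N*m


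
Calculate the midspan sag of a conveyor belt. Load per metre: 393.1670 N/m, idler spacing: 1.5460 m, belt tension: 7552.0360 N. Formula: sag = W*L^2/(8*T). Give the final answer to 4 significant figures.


sag = 393.1670 * 1.5460^2 / (8 * 7552.0360)
sag = 0.01555 m


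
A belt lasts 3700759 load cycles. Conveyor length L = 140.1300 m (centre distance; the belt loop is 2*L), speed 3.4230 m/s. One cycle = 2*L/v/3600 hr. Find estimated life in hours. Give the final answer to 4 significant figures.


cycle_time = 2 * 140.1300 / 3.4230 / 3600 = 0.0227432 hr
life = 3700759 * 0.0227432 = 84170 hours


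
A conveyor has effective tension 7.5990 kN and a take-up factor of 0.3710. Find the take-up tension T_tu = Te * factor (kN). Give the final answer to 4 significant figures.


T_tu = 7.5990 * 0.3710
T_tu = 2.819 kN


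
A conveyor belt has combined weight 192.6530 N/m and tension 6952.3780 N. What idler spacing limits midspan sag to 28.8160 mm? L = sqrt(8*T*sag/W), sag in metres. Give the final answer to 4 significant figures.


sag = 28.8160/1000 = 0.028816 m
L = sqrt(8 * 6952.3780 * 0.028816 / 192.6530)
L = 2.884 m


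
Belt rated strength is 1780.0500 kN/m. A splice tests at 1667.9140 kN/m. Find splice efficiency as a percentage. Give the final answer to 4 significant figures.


Eff = 1667.9140 / 1780.0500 * 100
Eff = 93.70 %


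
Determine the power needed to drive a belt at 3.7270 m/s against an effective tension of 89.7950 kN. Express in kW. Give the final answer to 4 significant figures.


P = Te * v = 89.7950 * 3.7270
P = 334.7 kW


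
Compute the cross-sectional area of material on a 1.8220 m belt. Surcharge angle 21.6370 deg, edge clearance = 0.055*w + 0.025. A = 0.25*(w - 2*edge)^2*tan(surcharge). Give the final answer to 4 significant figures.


edge = 0.055*1.8220 + 0.025 = 0.12521 m
ew = 1.8220 - 2*0.12521 = 1.57158 m
A = 0.25 * 1.57158^2 * tan(21.6370 deg)
A = 0.2449 m^2


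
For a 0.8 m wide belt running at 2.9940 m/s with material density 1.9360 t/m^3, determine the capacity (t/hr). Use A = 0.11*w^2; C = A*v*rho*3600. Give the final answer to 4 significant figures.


A = 0.11 * 0.8^2 = 0.0704 m^2
C = 0.0704 * 2.9940 * 1.9360 * 3600
C = 1469 t/hr


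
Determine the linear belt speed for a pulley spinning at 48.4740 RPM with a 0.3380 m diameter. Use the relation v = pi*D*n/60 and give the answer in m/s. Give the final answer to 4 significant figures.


v = pi * 0.3380 * 48.4740 / 60
v = 0.8579 m/s


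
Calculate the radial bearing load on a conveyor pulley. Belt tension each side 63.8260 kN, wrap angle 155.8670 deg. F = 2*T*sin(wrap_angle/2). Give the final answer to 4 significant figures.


F = 2 * 63.8260 * sin(155.8670/2 deg)
F = 124.8 kN


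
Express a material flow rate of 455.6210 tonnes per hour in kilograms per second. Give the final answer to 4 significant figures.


m_dot = 455.6210 * 1000 / 3600
m_dot = 126.6 kg/s


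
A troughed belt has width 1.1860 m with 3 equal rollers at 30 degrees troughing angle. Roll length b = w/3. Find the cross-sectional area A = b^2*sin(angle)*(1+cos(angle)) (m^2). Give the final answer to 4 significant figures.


b = 1.1860/3 = 0.395333 m
A = 0.395333^2 * sin(30 deg) * (1 + cos(30 deg))
A = 0.1458 m^2


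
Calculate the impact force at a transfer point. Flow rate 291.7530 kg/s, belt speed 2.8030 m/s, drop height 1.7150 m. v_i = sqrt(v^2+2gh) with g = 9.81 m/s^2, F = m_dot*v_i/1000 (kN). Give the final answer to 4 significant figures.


v_i = sqrt(2.8030^2 + 2*9.81*1.7150) = 6.44245 m/s
F = 291.7530 * 6.44245 / 1000
F = 1.880 kN


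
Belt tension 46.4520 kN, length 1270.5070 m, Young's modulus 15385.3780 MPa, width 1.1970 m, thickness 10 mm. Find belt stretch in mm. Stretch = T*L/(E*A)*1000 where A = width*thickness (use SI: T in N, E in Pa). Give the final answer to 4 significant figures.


A = 1.1970 * 0.01 = 0.01197 m^2
Stretch = 46.4520*1000 * 1270.5070 / (15385.3780e6 * 0.01197) * 1000
Stretch = 320.5 mm


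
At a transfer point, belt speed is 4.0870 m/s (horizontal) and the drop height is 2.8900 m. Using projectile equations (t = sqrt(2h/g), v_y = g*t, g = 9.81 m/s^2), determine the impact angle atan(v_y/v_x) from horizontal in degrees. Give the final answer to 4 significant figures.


t = sqrt(2*2.8900/9.81) = 0.76759 s
v_y = 9.81 * 0.76759 = 7.53006 m/s
angle = atan(7.53006 / 4.0870) = 61.51 deg


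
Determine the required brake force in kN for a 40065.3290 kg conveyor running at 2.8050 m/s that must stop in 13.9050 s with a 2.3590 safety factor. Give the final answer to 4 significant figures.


F = 40065.3290 * 2.8050 / 13.9050 * 2.3590 / 1000
F = 19.07 kN


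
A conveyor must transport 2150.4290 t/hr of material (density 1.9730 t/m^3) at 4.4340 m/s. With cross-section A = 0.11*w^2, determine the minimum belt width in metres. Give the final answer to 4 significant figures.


A_req = 2150.4290 / (4.4340 * 1.9730 * 3600) = 0.068281 m^2
w = sqrt(0.068281 / 0.11)
w = 0.7879 m


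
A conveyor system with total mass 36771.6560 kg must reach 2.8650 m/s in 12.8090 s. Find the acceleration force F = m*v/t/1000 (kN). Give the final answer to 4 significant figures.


F = 36771.6560 * 2.8650 / 12.8090 / 1000
F = 8.225 kN


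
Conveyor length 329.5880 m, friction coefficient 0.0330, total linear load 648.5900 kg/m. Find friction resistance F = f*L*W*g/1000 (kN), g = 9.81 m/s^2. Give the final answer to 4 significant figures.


F = 0.0330 * 329.5880 * 648.5900 * 9.81 / 1000
F = 69.20 kN


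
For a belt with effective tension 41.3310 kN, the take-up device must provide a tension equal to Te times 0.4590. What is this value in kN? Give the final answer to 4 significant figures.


T_tu = 41.3310 * 0.4590
T_tu = 18.97 kN


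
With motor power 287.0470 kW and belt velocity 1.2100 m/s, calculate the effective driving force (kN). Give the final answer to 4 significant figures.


Te = P / v = 287.0470 / 1.2100
Te = 237.2 kN


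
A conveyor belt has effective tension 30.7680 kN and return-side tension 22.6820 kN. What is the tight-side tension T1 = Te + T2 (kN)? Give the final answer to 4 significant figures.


T1 = Te + T2 = 30.7680 + 22.6820
T1 = 53.45 kN


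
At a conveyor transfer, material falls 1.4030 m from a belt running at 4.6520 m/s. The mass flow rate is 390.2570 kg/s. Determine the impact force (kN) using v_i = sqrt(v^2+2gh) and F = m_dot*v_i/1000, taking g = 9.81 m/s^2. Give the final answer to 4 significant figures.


v_i = sqrt(4.6520^2 + 2*9.81*1.4030) = 7.01199 m/s
F = 390.2570 * 7.01199 / 1000
F = 2.736 kN


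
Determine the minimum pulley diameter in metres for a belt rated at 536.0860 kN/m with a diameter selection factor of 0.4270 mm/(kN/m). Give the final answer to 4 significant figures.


D = 536.0860 * 0.4270 / 1000
D = 0.2289 m


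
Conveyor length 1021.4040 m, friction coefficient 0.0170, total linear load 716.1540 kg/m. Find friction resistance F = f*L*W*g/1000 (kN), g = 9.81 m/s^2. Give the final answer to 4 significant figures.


F = 0.0170 * 1021.4040 * 716.1540 * 9.81 / 1000
F = 122.0 kN


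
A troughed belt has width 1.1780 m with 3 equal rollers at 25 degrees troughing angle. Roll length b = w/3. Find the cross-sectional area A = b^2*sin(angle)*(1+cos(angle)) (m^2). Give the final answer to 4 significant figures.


b = 1.1780/3 = 0.392667 m
A = 0.392667^2 * sin(25 deg) * (1 + cos(25 deg))
A = 0.1242 m^2


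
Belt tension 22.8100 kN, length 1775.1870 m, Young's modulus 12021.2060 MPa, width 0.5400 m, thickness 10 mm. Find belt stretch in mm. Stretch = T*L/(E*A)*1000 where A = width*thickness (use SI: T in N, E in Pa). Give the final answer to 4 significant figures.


A = 0.5400 * 0.01 = 0.00540 m^2
Stretch = 22.8100*1000 * 1775.1870 / (12021.2060e6 * 0.00540) * 1000
Stretch = 623.8 mm


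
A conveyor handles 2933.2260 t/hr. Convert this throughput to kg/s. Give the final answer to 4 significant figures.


m_dot = 2933.2260 * 1000 / 3600
m_dot = 814.8 kg/s


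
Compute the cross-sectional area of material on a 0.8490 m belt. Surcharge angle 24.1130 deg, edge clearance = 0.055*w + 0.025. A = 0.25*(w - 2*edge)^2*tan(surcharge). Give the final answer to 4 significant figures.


edge = 0.055*0.8490 + 0.025 = 0.071695 m
ew = 0.8490 - 2*0.071695 = 0.70561 m
A = 0.25 * 0.70561^2 * tan(24.1130 deg)
A = 0.05571 m^2


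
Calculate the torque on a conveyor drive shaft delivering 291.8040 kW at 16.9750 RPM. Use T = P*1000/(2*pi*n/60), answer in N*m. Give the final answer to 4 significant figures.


omega = 2*pi*16.9750/60 = 1.77762 rad/s
T = 291.8040*1000 / 1.77762
T = 164200 N*m


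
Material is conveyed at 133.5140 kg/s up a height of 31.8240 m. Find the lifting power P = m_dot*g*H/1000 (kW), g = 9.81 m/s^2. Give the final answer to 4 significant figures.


P = 133.5140 * 9.81 * 31.8240 / 1000
P = 41.68 kW


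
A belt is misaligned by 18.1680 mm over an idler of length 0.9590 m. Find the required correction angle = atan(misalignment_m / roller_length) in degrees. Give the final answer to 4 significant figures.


misalign_m = 18.1680 / 1000 = 0.018168 m
angle = atan(0.018168 / 0.9590)
angle = 1.085 deg


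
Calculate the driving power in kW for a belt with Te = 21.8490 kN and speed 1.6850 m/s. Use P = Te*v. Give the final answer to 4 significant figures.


P = Te * v = 21.8490 * 1.6850
P = 36.82 kW


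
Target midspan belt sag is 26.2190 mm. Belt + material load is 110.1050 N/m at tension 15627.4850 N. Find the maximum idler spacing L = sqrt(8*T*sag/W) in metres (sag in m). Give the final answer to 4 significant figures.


sag = 26.2190/1000 = 0.026219 m
L = sqrt(8 * 15627.4850 * 0.026219 / 110.1050)
L = 5.456 m


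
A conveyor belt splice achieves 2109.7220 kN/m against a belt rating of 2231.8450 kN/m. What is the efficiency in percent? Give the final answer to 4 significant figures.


Eff = 2109.7220 / 2231.8450 * 100
Eff = 94.53 %


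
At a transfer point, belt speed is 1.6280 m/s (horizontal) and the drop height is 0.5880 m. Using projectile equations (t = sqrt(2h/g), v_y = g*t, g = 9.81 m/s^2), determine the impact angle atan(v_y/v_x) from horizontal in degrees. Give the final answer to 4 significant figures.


t = sqrt(2*0.5880/9.81) = 0.346234 s
v_y = 9.81 * 0.346234 = 3.39656 m/s
angle = atan(3.39656 / 1.6280) = 64.39 deg


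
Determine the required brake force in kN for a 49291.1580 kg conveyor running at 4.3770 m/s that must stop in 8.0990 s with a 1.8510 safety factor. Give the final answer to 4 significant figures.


F = 49291.1580 * 4.3770 / 8.0990 * 1.8510 / 1000
F = 49.31 kN


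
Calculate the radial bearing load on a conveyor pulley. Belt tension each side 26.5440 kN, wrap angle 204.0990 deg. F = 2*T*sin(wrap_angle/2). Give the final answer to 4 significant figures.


F = 2 * 26.5440 * sin(204.0990/2 deg)
F = 51.92 kN


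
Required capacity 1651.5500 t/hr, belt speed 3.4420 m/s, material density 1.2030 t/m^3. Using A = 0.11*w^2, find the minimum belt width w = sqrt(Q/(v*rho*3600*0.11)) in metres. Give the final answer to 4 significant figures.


A_req = 1651.5500 / (3.4420 * 1.2030 * 3600) = 0.110793 m^2
w = sqrt(0.110793 / 0.11)
w = 1.004 m


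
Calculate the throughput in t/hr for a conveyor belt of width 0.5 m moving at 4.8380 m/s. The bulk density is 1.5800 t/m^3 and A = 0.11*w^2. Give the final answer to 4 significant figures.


A = 0.11 * 0.5^2 = 0.0275 m^2
C = 0.0275 * 4.8380 * 1.5800 * 3600
C = 756.8 t/hr


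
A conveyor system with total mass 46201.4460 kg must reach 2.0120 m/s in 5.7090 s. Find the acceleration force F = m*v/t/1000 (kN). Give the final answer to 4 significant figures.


F = 46201.4460 * 2.0120 / 5.7090 / 1000
F = 16.28 kN


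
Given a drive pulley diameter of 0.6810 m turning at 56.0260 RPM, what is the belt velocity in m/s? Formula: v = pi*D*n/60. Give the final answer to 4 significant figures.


v = pi * 0.6810 * 56.0260 / 60
v = 1.998 m/s


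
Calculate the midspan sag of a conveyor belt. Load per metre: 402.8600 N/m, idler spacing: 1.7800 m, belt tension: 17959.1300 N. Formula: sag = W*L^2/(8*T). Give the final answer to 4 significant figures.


sag = 402.8600 * 1.7800^2 / (8 * 17959.1300)
sag = 0.008884 m


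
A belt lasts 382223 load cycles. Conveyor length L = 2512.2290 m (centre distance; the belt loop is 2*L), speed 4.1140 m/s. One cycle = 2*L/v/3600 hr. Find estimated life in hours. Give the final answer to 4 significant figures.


cycle_time = 2 * 2512.2290 / 4.1140 / 3600 = 0.339252 hr
life = 382223 * 0.339252 = 129700 hours


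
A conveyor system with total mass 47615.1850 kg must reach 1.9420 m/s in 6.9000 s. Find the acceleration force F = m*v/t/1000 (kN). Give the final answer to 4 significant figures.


F = 47615.1850 * 1.9420 / 6.9000 / 1000
F = 13.40 kN


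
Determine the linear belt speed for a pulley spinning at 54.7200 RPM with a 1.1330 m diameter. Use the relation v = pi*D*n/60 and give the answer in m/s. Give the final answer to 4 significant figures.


v = pi * 1.1330 * 54.7200 / 60
v = 3.246 m/s


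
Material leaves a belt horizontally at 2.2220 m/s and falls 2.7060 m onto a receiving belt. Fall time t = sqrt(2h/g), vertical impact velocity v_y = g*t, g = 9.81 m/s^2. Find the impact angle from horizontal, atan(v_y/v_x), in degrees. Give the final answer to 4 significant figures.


t = sqrt(2*2.7060/9.81) = 0.742753 s
v_y = 9.81 * 0.742753 = 7.28641 m/s
angle = atan(7.28641 / 2.2220) = 73.04 deg


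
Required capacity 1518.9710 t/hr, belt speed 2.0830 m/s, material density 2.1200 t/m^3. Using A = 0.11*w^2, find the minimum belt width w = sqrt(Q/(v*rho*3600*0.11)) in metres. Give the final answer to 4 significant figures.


A_req = 1518.9710 / (2.0830 * 2.1200 * 3600) = 0.0955481 m^2
w = sqrt(0.0955481 / 0.11)
w = 0.9320 m


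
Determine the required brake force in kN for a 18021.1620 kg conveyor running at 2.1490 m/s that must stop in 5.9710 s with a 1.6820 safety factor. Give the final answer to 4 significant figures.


F = 18021.1620 * 2.1490 / 5.9710 * 1.6820 / 1000
F = 10.91 kN


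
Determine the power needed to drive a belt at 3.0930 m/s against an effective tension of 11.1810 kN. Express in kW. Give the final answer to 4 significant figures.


P = Te * v = 11.1810 * 3.0930
P = 34.58 kW


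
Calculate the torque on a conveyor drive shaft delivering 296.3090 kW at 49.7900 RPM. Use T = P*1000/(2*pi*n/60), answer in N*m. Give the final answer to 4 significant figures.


omega = 2*pi*49.7900/60 = 5.214 rad/s
T = 296.3090*1000 / 5.214
T = 56830 N*m


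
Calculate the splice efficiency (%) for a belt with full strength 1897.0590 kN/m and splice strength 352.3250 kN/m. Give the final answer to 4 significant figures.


Eff = 352.3250 / 1897.0590 * 100
Eff = 18.57 %


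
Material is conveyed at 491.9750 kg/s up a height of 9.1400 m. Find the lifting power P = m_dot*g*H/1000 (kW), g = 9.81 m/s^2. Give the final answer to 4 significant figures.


P = 491.9750 * 9.81 * 9.1400 / 1000
P = 44.11 kW
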